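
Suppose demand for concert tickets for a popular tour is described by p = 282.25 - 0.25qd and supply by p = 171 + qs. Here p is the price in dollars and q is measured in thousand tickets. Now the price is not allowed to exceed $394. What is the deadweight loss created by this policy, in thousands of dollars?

0

Rearranging demand gives qd = 1129 - 4p; rearranging supply gives qs = p - 171. Without the control the market clears where 1129 - 4p = p - 171, i.e. p* = 260 and q* = 89.
The ceiling of 394 is above the equilibrium price 260, so it is not binding; the market clears at p* = 260, q* = 89.
Since the control does not bind, no trades are prevented and deadweight loss is zero.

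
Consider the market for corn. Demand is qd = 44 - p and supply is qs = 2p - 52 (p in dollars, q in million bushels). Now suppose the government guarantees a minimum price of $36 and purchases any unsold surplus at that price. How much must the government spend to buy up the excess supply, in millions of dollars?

432

Equilibrium: 44 - p = 2p - 52, so 96 = 3p and p* = 32, q* = 12.
The floor of 36 is above the equilibrium price 32, so it binds.
At p = 36: qd = 44 - 36 = 8 and qs = 2·36 - 52 = 20.
Surplus = qs - qd = 12.
Government expenditure = surplus × support price = 12 × 36 = 432.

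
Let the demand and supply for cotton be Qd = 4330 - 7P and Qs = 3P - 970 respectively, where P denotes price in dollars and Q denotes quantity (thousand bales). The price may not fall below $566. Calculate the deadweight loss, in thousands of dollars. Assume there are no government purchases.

Setting quantity demanded equal to quantity supplied, 4330 - 7P = 3P - 970, gives P* = 530 and Q* = 620.
The floor of 566 is above the equilibrium price 530, so it binds.
At P = 566: Qd = 4330 - 7·566 = 368 and Qs = 3·566 - 970 = 728.
Quantity traded falls to 368. At Q = 368 the demand price is (4330 - 368)/7 = 566 and the supply price is (970 + 368)/3 = 446.
Deadweight loss = ½ · (566 - 446) · (620 - 368) = ½ · 120 · 252 = 15120.

15120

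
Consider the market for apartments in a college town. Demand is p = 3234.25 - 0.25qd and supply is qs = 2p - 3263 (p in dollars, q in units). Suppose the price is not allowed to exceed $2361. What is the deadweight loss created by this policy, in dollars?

172381.5

Rearranging demand gives qd = 12937 - 4p. Setting quantity demanded equal to quantity supplied, 12937 - 4p = 2p - 3263, gives p* = 2700 and q* = 2137.
Since 2361 < 2700, the ceiling is binding.
At p = 2361: qd = 12937 - 4·2361 = 3493 and qs = 2·2361 - 3263 = 1459.
Quantity traded falls to 1459. At q = 1459 the demand price is (12937 - 1459)/4 = 2869.5 and the supply price is (3263 + 1459)/2 = 2361.
Deadweight loss = ½ · (2869.5 - 2361) · (2137 - 1459) = ½ · 508.5 · 678 = 172381.5.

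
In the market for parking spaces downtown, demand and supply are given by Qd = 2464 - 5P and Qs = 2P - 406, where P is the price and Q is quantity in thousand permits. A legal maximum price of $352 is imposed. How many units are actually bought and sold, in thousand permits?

298

Without the control the market clears where 2464 - 5P = 2P - 406, i.e. P* = 410 and Q* = 414.
The ceiling of 352 is below the equilibrium price 410, so it binds.
At P = 352: Qd = 2464 - 5·352 = 704 and Qs = 2·352 - 406 = 298.
The quantity actually transacted is the short side, supply: 298.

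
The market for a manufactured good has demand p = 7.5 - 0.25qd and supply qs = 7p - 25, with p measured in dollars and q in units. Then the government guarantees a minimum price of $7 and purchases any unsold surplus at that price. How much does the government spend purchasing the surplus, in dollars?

154

Rearranging demand gives qd = 30 - 4p. In a free market, 30 - 4p = 7p - 25 gives the equilibrium p* = 5, q* = 10.
The floor of 7 is above the equilibrium price 5, so it binds.
At p = 7: qd = 30 - 4·7 = 2 and qs = 7·7 - 25 = 24.
Surplus = qs - qd = 22.
Government expenditure = surplus × support price = 22 × 7 = 154.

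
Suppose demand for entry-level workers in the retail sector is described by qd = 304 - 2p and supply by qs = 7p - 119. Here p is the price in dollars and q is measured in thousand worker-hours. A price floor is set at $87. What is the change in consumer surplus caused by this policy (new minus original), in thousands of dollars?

-6800

Without the control the market clears where 304 - 2p = 7p - 119, i.e. p* = 47 and q* = 210.
The floor of 87 is above the equilibrium price 47, so it binds.
At p = 87: qd = 304 - 2·87 = 130 and qs = 7·87 - 119 = 490.
Consumer surplus without the control is ½ · (152 - 47) · 210 = 11025.
With the floor, consumers buy 130 units at 87, so CS = ½ · (152 - 87) · 130 = 4225.
Change in consumer surplus = 4225 - 11025 = -6800.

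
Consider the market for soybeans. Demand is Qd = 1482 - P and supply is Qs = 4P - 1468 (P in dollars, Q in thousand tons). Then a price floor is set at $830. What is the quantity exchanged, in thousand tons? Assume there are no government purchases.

652

In a free market, 1482 - P = 4P - 1468 gives the equilibrium P* = 590, Q* = 892.
Since 830 > 590, the floor is binding.
At P = 830: Qd = 1482 - 830 = 652 and Qs = 4·830 - 1468 = 1852.
The quantity actually transacted is the short side, demand: 652.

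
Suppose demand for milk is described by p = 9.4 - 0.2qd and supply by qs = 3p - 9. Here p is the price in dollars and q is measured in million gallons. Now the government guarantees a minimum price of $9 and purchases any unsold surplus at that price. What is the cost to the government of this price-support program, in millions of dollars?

Rearranging demand gives qd = 47 - 5p. In a free market, 47 - 5p = 3p - 9 gives the equilibrium p* = 7, q* = 12.
Because the floor (9) lies above the market-clearing price, it is binding.
At p = 9: qd = 47 - 5·9 = 2 and qs = 3·9 - 9 = 18.
Surplus = qs - qd = 16.
Government expenditure = surplus × support price = 16 × 9 = 144.

144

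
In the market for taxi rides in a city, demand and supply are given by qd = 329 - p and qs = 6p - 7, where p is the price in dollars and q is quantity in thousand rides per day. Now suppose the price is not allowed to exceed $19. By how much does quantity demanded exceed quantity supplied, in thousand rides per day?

Setting quantity demanded equal to quantity supplied, 329 - p = 6p - 7, gives p* = 48 and q* = 281.
Because the ceiling (19) lies below the market-clearing price, it is binding.
At p = 19: qd = 329 - 19 = 310 and qs = 6·19 - 7 = 107.
Shortage = qd - qs = 310 - 107 = 203.

203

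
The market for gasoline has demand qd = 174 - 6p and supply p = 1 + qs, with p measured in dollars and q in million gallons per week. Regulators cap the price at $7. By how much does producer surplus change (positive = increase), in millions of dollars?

Rearranging supply gives qs = p - 1. In a free market, 174 - 6p = p - 1 gives the equilibrium p* = 25, q* = 24.
The ceiling of 7 is below the equilibrium price 25, so it binds.
At p = 7: qd = 174 - 6·7 = 132 and qs = 7 - 1 = 6.
Producer surplus without the control is ½ · (25 - 1) · 24 = 288.
With the ceiling, producers sell 6 units at 7, so PS = ½ · (7 - 1) · 6 = 18.
Change in producer surplus = 18 - 288 = -270.

-270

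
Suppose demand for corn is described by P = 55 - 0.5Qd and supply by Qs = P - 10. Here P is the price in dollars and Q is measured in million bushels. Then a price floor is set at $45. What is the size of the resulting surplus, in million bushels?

Rearranging demand gives Qd = 110 - 2P. Equilibrium: 110 - 2P = P - 10, so 120 = 3P and P* = 40, Q* = 30.
The floor of 45 is above the equilibrium price 40, so it binds.
At P = 45: Qd = 110 - 2·45 = 20 and Qs = 45 - 10 = 35.
Surplus = Qs - Qd = 35 - 20 = 15.

15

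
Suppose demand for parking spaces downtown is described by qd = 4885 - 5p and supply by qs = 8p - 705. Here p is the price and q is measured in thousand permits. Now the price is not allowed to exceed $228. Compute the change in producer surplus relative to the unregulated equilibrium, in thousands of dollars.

-389254

Without the control the market clears where 4885 - 5p = 8p - 705, i.e. p* = 430 and q* = 2735.
Since 228 < 430, the ceiling is binding.
At p = 228: qd = 4885 - 5·228 = 3745 and qs = 8·228 - 705 = 1119.
Producer surplus without the control is ½ · (430 - 88.125) · 2735 = 467514.0625.
With the ceiling, producers sell 1119 units at 228, so PS = ½ · (228 - 88.125) · 1119 = 78260.0625.
Change in producer surplus = 78260.0625 - 467514.0625 = -389254.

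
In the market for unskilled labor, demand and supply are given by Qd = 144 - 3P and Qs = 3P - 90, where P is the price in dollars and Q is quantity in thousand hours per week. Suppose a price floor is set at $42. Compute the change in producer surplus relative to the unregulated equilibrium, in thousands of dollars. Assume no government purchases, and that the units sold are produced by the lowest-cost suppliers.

40.5

Setting quantity demanded equal to quantity supplied, 144 - 3P = 3P - 90, gives P* = 39 and Q* = 27.
The floor of 42 is above the equilibrium price 39, so it binds.
At P = 42: Qd = 144 - 3·42 = 18 and Qs = 3·42 - 90 = 36.
Producer surplus without the control is ½ · (39 - 30) · 27 = 121.5.
With the floor, 18 units are sold at 42. The supply price at Q = 18 is 36, so PS = ½ · [(42 - 30) + (42 - 36)] · 18 = 162.
Change in producer surplus = 162 - 121.5 = 40.5.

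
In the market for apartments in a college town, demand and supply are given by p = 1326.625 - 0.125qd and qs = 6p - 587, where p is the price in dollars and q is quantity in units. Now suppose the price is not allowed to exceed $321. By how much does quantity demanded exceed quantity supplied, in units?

6706

Rearranging demand gives qd = 10613 - 8p. Setting quantity demanded equal to quantity supplied, 10613 - 8p = 6p - 587, gives p* = 800 and q* = 4213.
Since 321 < 800, the ceiling is binding.
At p = 321: qd = 10613 - 8·321 = 8045 and qs = 6·321 - 587 = 1339.
Shortage = qd - qs = 8045 - 1339 = 6706.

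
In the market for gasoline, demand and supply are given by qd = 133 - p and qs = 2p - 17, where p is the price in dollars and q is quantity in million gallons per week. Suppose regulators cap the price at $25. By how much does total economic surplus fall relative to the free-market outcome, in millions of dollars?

1875

Equilibrium: 133 - p = 2p - 17, so 150 = 3p and p* = 50, q* = 83.
Because the ceiling (25) lies below the market-clearing price, it is binding.
At p = 25: qd = 133 - 25 = 108 and qs = 2·25 - 17 = 33.
Quantity traded falls to 33. At q = 33 the demand price is 133 - 33 = 100 and the supply price is (17 + 33)/2 = 25.
Deadweight loss = ½ · (100 - 25) · (83 - 33) = ½ · 75 · 50 = 1875.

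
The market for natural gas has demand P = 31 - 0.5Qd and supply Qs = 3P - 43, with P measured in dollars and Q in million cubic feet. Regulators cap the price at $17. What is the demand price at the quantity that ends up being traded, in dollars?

27

Rearranging demand gives Qd = 62 - 2P. Without the control the market clears where 62 - 2P = 3P - 43, i.e. P* = 21 and Q* = 20.
Since 17 < 21, the ceiling is binding.
At P = 17: Qd = 62 - 2·17 = 28 and Qs = 3·17 - 43 = 8.
Only 8 units reach the market. On the demand curve, the marginal buyer's willingness to pay at Q = 8 is (62 - 8)/2 = 27.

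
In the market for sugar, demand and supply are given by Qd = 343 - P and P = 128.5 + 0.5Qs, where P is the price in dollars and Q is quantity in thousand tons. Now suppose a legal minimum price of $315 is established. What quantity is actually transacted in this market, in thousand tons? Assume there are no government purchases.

Rearranging supply gives Qs = 2P - 257. Equilibrium: 343 - P = 2P - 257, so 600 = 3P and P* = 200, Q* = 143.
The floor of 315 is above the equilibrium price 200, so it binds.
At P = 315: Qd = 343 - 315 = 28 and Qs = 2·315 - 257 = 373.
The quantity actually transacted is the short side, demand: 28.

28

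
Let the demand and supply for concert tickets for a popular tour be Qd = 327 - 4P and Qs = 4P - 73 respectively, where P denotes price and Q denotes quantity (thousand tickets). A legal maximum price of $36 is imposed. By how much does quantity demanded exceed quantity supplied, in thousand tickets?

112

In a free market, 327 - 4P = 4P - 73 gives the equilibrium P* = 50, Q* = 127.
Since 36 < 50, the ceiling is binding.
At P = 36: Qd = 327 - 4·36 = 183 and Qs = 4·36 - 73 = 71.
Shortage = Qd - Qs = 183 - 71 = 112.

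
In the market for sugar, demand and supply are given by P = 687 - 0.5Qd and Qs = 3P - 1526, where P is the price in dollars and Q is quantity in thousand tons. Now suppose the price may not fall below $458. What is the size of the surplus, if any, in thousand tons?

Rearranging demand gives Qd = 1374 - 2P. In a free market, 1374 - 2P = 3P - 1526 gives the equilibrium P* = 580, Q* = 214.
The floor of 458 is below the equilibrium price 580, so it is not binding; the market clears at P* = 580, Q* = 214.
Since the control does not bind, there is no surplus.

0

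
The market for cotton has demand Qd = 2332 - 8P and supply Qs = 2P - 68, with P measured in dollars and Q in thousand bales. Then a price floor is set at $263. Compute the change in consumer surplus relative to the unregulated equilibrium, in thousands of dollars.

-7360

Equilibrium: 2332 - 8P = 2P - 68, so 2400 = 10P and P* = 240, Q* = 412.
Since 263 > 240, the floor is binding.
At P = 263: Qd = 2332 - 8·263 = 228 and Qs = 2·263 - 68 = 458.
Consumer surplus without the control is ½ · (291.5 - 240) · 412 = 10609.
With the floor, consumers buy 228 units at 263, so CS = ½ · (291.5 - 263) · 228 = 3249.
Change in consumer surplus = 3249 - 10609 = -7360.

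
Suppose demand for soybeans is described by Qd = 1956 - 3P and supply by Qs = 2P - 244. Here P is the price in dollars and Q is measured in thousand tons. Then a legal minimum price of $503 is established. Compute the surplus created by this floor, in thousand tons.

In a free market, 1956 - 3P = 2P - 244 gives the equilibrium P* = 440, Q* = 636.
The floor of 503 is above the equilibrium price 440, so it binds.
At P = 503: Qd = 1956 - 3·503 = 447 and Qs = 2·503 - 244 = 762.
Surplus = Qs - Qd = 762 - 447 = 315.

315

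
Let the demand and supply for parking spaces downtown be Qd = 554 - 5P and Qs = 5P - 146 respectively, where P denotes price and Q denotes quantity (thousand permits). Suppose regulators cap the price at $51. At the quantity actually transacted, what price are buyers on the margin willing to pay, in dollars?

89

In a free market, 554 - 5P = 5P - 146 gives the equilibrium P* = 70, Q* = 204.
Because the ceiling (51) lies below the market-clearing price, it is binding.
At P = 51: Qd = 554 - 5·51 = 299 and Qs = 5·51 - 146 = 109.
Only 109 units reach the market. On the demand curve, the marginal buyer's willingness to pay at Q = 109 is (554 - 109)/5 = 89.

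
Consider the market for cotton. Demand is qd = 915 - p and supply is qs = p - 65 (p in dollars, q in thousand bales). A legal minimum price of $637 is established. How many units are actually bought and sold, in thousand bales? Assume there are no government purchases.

278

In a free market, 915 - p = p - 65 gives the equilibrium p* = 490, q* = 425.
Because the floor (637) lies above the market-clearing price, it is binding.
At p = 637: qd = 915 - 637 = 278 and qs = 637 - 65 = 572.
The quantity actually transacted is the short side, demand: 278.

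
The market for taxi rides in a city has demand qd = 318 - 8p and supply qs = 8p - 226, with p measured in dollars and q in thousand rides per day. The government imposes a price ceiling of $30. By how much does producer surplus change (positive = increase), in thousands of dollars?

-120

Setting quantity demanded equal to quantity supplied, 318 - 8p = 8p - 226, gives p* = 34 and q* = 46.
Because the ceiling (30) lies below the market-clearing price, it is binding.
At p = 30: qd = 318 - 8·30 = 78 and qs = 8·30 - 226 = 14.
Producer surplus without the control is ½ · (34 - 28.25) · 46 = 132.25.
With the ceiling, producers sell 14 units at 30, so PS = ½ · (30 - 28.25) · 14 = 12.25.
Change in producer surplus = 12.25 - 132.25 = -120.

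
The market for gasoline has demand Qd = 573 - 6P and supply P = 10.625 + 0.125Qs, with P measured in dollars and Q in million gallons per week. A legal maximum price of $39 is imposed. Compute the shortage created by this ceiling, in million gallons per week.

Rearranging supply gives Qs = 8P - 85. In a free market, 573 - 6P = 8P - 85 gives the equilibrium P* = 47, Q* = 291.
Because the ceiling (39) lies below the market-clearing price, it is binding.
At P = 39: Qd = 573 - 6·39 = 339 and Qs = 8·39 - 85 = 227.
Shortage = Qd - Qs = 339 - 227 = 112.

112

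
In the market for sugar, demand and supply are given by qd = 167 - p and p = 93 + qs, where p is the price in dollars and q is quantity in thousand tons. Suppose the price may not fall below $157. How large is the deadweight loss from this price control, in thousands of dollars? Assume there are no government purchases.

729

Rearranging supply gives qs = p - 93. Equilibrium: 167 - p = p - 93, so 260 = 2p and p* = 130, q* = 37.
Because the floor (157) lies above the market-clearing price, it is binding.
At p = 157: qd = 167 - 157 = 10 and qs = 157 - 93 = 64.
Quantity traded falls to 10. At q = 10 the demand price is 167 - 10 = 157 and the supply price is 93 + 10 = 103.
Deadweight loss = ½ · (157 - 103) · (37 - 10) = ½ · 54 · 27 = 729.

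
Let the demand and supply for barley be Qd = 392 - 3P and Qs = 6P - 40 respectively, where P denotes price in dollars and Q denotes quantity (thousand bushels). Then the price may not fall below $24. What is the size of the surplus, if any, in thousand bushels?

0

In a free market, 392 - 3P = 6P - 40 gives the equilibrium P* = 48, Q* = 248.
Since 24 is below P* = 48, the floor does not bind and the free-market outcome prevails.
Since the control does not bind, there is no surplus.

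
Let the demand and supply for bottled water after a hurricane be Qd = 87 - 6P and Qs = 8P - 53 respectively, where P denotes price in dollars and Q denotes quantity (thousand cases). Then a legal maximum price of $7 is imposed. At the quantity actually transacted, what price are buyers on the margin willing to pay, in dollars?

14

Equilibrium: 87 - 6P = 8P - 53, so 140 = 14P and P* = 10, Q* = 27.
The ceiling of 7 is below the equilibrium price 10, so it binds.
At P = 7: Qd = 87 - 6·7 = 45 and Qs = 8·7 - 53 = 3.
Only 3 units reach the market. On the demand curve, the marginal buyer's willingness to pay at Q = 3 is (87 - 3)/6 = 14.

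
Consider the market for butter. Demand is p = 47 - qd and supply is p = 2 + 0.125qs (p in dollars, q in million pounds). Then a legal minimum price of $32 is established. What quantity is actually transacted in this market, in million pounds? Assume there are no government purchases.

15

Rearranging demand gives qd = 47 - p; rearranging supply gives qs = 8p - 16. Equilibrium: 47 - p = 8p - 16, so 63 = 9p and p* = 7, q* = 40.
The floor of 32 is above the equilibrium price 7, so it binds.
At p = 32: qd = 47 - 32 = 15 and qs = 8·32 - 16 = 240.
The quantity actually transacted is the short side, demand: 15.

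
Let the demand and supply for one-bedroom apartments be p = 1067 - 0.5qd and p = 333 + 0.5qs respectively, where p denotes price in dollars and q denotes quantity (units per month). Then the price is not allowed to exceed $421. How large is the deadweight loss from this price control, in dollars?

155682

Rearranging demand gives qd = 2134 - 2p; rearranging supply gives qs = 2p - 666. Equilibrium: 2134 - 2p = 2p - 666, so 2800 = 4p and p* = 700, q* = 734.
Since 421 < 700, the ceiling is binding.
At p = 421: qd = 2134 - 2·421 = 1292 and qs = 2·421 - 666 = 176.
Quantity traded falls to 176. At q = 176 the demand price is (2134 - 176)/2 = 979 and the supply price is (666 + 176)/2 = 421.
Deadweight loss = ½ · (979 - 421) · (734 - 176) = ½ · 558 · 558 = 155682.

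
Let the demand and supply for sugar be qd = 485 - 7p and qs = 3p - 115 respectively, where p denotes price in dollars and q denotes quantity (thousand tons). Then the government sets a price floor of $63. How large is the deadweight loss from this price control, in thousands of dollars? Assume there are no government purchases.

105

Setting quantity demanded equal to quantity supplied, 485 - 7p = 3p - 115, gives p* = 60 and q* = 65.
Because the floor (63) lies above the market-clearing price, it is binding.
At p = 63: qd = 485 - 7·63 = 44 and qs = 3·63 - 115 = 74.
Quantity traded falls to 44. At q = 44 the demand price is (485 - 44)/7 = 63 and the supply price is (115 + 44)/3 = 53.
Deadweight loss = ½ · (63 - 53) · (65 - 44) = ½ · 10 · 21 = 105.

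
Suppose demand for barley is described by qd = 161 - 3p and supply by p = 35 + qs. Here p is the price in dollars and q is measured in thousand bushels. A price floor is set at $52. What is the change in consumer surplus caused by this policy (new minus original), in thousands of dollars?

-28.5

Rearranging supply gives qs = p - 35. In a free market, 161 - 3p = p - 35 gives the equilibrium p* = 49, q* = 14.
Because the floor (52) lies above the market-clearing price, it is binding.
At p = 52: qd = 161 - 3·52 = 5 and qs = 52 - 35 = 17.
Consumer surplus without the control is ½ · (161/3 - 49) · 14 = 98/3.
With the floor, consumers buy 5 units at 52, so CS = ½ · (161/3 - 52) · 5 = 25/6.
Change in consumer surplus = 25/6 - 98/3 = -28.5.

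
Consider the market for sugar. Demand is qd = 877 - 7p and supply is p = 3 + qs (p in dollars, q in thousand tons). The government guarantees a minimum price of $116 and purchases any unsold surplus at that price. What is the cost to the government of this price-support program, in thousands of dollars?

5568

Rearranging supply gives qs = p - 3. Equilibrium: 877 - 7p = p - 3, so 880 = 8p and p* = 110, q* = 107.
Because the floor (116) lies above the market-clearing price, it is binding.
At p = 116: qd = 877 - 7·116 = 65 and qs = 116 - 3 = 113.
Surplus = qs - qd = 48.
Government expenditure = surplus × support price = 48 × 116 = 5568.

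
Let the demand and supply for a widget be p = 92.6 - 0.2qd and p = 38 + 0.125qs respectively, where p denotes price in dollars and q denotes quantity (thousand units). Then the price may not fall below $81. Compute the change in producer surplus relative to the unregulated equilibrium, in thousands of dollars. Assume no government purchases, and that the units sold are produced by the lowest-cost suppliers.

Rearranging demand gives qd = 463 - 5p; rearranging supply gives qs = 8p - 304. In a free market, 463 - 5p = 8p - 304 gives the equilibrium p* = 59, q* = 168.
Since 81 > 59, the floor is binding.
At p = 81: qd = 463 - 5·81 = 58 and qs = 8·81 - 304 = 344.
Producer surplus without the control is ½ · (59 - 38) · 168 = 1764.
With the floor, 58 units are sold at 81. The supply price at q = 58 is 45.25, so PS = ½ · [(81 - 38) + (81 - 45.25)] · 58 = 2283.75.
Change in producer surplus = 2283.75 - 1764 = 519.75.

519.75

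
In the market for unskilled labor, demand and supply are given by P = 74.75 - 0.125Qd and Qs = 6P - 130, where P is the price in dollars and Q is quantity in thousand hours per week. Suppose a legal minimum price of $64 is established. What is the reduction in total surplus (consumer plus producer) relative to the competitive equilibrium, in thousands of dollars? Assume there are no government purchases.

Rearranging demand gives Qd = 598 - 8P. Without the control the market clears where 598 - 8P = 6P - 130, i.e. P* = 52 and Q* = 182.
Because the floor (64) lies above the market-clearing price, it is binding.
At P = 64: Qd = 598 - 8·64 = 86 and Qs = 6·64 - 130 = 254.
Quantity traded falls to 86. At Q = 86 the demand price is (598 - 86)/8 = 64 and the supply price is (130 + 86)/6 = 36.
Deadweight loss = ½ · (64 - 36) · (182 - 86) = ½ · 28 · 96 = 1344.

1344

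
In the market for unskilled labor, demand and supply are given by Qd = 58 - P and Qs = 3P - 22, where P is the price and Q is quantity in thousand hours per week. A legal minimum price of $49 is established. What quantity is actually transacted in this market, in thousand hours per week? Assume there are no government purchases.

Setting quantity demanded equal to quantity supplied, 58 - P = 3P - 22, gives P* = 20 and Q* = 38.
Because the floor (49) lies above the market-clearing price, it is binding.
At P = 49: Qd = 58 - 49 = 9 and Qs = 3·49 - 22 = 125.
The quantity actually transacted is the short side, demand: 9.

9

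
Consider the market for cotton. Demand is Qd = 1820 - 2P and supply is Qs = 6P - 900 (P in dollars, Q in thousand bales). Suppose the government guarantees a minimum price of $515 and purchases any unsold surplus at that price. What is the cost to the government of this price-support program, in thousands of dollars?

Setting quantity demanded equal to quantity supplied, 1820 - 2P = 6P - 900, gives P* = 340 and Q* = 1140.
Since 515 > 340, the floor is binding.
At P = 515: Qd = 1820 - 2·515 = 790 and Qs = 6·515 - 900 = 2190.
Surplus = Qs - Qd = 1400.
Government expenditure = surplus × support price = 1400 × 515 = 721000.

721000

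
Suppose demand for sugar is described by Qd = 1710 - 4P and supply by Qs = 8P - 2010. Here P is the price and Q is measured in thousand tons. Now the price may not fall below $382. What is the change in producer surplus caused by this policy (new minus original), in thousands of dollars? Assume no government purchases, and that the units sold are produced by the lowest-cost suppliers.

7920

In a free market, 1710 - 4P = 8P - 2010 gives the equilibrium P* = 310, Q* = 470.
The floor of 382 is above the equilibrium price 310, so it binds.
At P = 382: Qd = 1710 - 4·382 = 182 and Qs = 8·382 - 2010 = 1046.
Producer surplus without the control is ½ · (310 - 251.25) · 470 = 13806.25.
With the floor, 182 units are sold at 382. The supply price at Q = 182 is 274, so PS = ½ · [(382 - 251.25) + (382 - 274)] · 182 = 21726.25.
Change in producer surplus = 21726.25 - 13806.25 = 7920.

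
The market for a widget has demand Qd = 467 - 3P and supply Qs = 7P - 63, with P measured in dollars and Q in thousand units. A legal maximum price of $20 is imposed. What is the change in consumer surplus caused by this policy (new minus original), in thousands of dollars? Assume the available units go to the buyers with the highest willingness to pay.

Equilibrium: 467 - 3P = 7P - 63, so 530 = 10P and P* = 53, Q* = 308.
Because the ceiling (20) lies below the market-clearing price, it is binding.
At P = 20: Qd = 467 - 3·20 = 407 and Qs = 7·20 - 63 = 77.
Consumer surplus without the control is ½ · (467/3 - 53) · 308 = 47432/3.
With the ceiling, 77 units are sold at 20 (assume they go to the highest-value buyers). The demand price at Q = 77 is 130, so CS = ½ · [(467/3 - 20) + (130 - 20)] · 77 = 56749/6.
Change in consumer surplus = 56749/6 - 47432/3 = -6352.5.

-6352.5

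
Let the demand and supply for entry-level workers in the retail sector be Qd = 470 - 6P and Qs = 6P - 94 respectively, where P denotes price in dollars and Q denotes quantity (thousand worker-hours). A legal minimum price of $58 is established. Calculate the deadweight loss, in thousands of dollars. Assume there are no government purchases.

Setting quantity demanded equal to quantity supplied, 470 - 6P = 6P - 94, gives P* = 47 and Q* = 188.
Because the floor (58) lies above the market-clearing price, it is binding.
At P = 58: Qd = 470 - 6·58 = 122 and Qs = 6·58 - 94 = 254.
Quantity traded falls to 122. At Q = 122 the demand price is (470 - 122)/6 = 58 and the supply price is (94 + 122)/6 = 36.
Deadweight loss = ½ · (58 - 36) · (188 - 122) = ½ · 22 · 66 = 726.

726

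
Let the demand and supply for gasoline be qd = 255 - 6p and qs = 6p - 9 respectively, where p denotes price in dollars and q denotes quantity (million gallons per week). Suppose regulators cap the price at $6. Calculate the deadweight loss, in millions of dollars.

1536

Equilibrium: 255 - 6p = 6p - 9, so 264 = 12p and p* = 22, q* = 123.
The ceiling of 6 is below the equilibrium price 22, so it binds.
At p = 6: qd = 255 - 6·6 = 219 and qs = 6·6 - 9 = 27.
Quantity traded falls to 27. At q = 27 the demand price is (255 - 27)/6 = 38 and the supply price is (9 + 27)/6 = 6.
Deadweight loss = ½ · (38 - 6) · (123 - 27) = ½ · 32 · 96 = 1536.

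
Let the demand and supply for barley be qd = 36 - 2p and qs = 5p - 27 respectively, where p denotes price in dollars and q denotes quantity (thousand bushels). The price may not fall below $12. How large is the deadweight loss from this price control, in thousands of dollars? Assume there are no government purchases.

Without the control the market clears where 36 - 2p = 5p - 27, i.e. p* = 9 and q* = 18.
Because the floor (12) lies above the market-clearing price, it is binding.
At p = 12: qd = 36 - 2·12 = 12 and qs = 5·12 - 27 = 33.
Quantity traded falls to 12. At q = 12 the demand price is (36 - 12)/2 = 12 and the supply price is (27 + 12)/5 = 7.8.
Deadweight loss = ½ · (12 - 7.8) · (18 - 12) = ½ · 4.2 · 6 = 12.6.

12.6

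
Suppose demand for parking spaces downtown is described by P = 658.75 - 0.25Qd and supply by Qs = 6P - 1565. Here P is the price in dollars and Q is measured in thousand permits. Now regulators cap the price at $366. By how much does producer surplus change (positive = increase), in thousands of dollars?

-42822

Rearranging demand gives Qd = 2635 - 4P. In a free market, 2635 - 4P = 6P - 1565 gives the equilibrium P* = 420, Q* = 955.
The ceiling of 366 is below the equilibrium price 420, so it binds.
At P = 366: Qd = 2635 - 4·366 = 1171 and Qs = 6·366 - 1565 = 631.
Producer surplus without the control is ½ · (420 - 1565/6) · 955 = 912025/12.
With the ceiling, producers sell 631 units at 366, so PS = ½ · (366 - 1565/6) · 631 = 398161/12.
Change in producer surplus = 398161/12 - 912025/12 = -42822.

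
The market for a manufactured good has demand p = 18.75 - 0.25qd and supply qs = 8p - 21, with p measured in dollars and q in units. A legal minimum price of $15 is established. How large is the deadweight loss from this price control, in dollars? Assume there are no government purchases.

Rearranging demand gives qd = 75 - 4p. In a free market, 75 - 4p = 8p - 21 gives the equilibrium p* = 8, q* = 43.
Because the floor (15) lies above the market-clearing price, it is binding.
At p = 15: qd = 75 - 4·15 = 15 and qs = 8·15 - 21 = 99.
Quantity traded falls to 15. At q = 15 the demand price is (75 - 15)/4 = 15 and the supply price is (21 + 15)/8 = 4.5.
Deadweight loss = ½ · (15 - 4.5) · (43 - 15) = ½ · 10.5 · 28 = 147.

147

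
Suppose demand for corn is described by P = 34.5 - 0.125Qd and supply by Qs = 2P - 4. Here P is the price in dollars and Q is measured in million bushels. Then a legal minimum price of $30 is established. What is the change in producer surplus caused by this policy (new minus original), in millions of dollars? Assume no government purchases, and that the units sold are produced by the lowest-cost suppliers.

8

Rearranging demand gives Qd = 276 - 8P. Equilibrium: 276 - 8P = 2P - 4, so 280 = 10P and P* = 28, Q* = 52.
The floor of 30 is above the equilibrium price 28, so it binds.
At P = 30: Qd = 276 - 8·30 = 36 and Qs = 2·30 - 4 = 56.
Producer surplus without the control is ½ · (28 - 2) · 52 = 676.
With the floor, 36 units are sold at 30. The supply price at Q = 36 is 20, so PS = ½ · [(30 - 2) + (30 - 20)] · 36 = 684.
Change in producer surplus = 684 - 676 = 8.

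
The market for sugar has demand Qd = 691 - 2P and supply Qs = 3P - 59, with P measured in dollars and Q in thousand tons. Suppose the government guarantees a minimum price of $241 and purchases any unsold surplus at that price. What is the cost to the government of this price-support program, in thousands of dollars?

109655

Without the control the market clears where 691 - 2P = 3P - 59, i.e. P* = 150 and Q* = 391.
The floor of 241 is above the equilibrium price 150, so it binds.
At P = 241: Qd = 691 - 2·241 = 209 and Qs = 3·241 - 59 = 664.
Surplus = Qs - Qd = 455.
Government expenditure = surplus × support price = 455 × 241 = 109655.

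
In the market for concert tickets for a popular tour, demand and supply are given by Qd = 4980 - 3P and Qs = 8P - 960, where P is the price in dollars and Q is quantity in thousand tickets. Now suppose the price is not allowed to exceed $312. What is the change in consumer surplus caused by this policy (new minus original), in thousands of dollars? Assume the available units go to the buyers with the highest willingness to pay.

Setting quantity demanded equal to quantity supplied, 4980 - 3P = 8P - 960, gives P* = 540 and Q* = 3360.
The ceiling of 312 is below the equilibrium price 540, so it binds.
At P = 312: Qd = 4980 - 3·312 = 4044 and Qs = 8·312 - 960 = 1536.
Consumer surplus without the control is ½ · (1660 - 540) · 3360 = 1881600.
With the ceiling, 1536 units are sold at 312 (assume they go to the highest-value buyers). The demand price at Q = 1536 is 1148, so CS = ½ · [(1660 - 312) + (1148 - 312)] · 1536 = 1677312.
Change in consumer surplus = 1677312 - 1881600 = -204288.

-204288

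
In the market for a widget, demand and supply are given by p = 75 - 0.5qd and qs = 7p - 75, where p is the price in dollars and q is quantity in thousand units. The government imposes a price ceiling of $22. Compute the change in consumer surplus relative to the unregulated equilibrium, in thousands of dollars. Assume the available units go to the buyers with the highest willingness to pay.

Rearranging demand gives qd = 150 - 2p. Without the control the market clears where 150 - 2p = 7p - 75, i.e. p* = 25 and q* = 100.
Because the ceiling (22) lies below the market-clearing price, it is binding.
At p = 22: qd = 150 - 2·22 = 106 and qs = 7·22 - 75 = 79.
Consumer surplus without the control is ½ · (75 - 25) · 100 = 2500.
With the ceiling, 79 units are sold at 22 (assume they go to the highest-value buyers). The demand price at q = 79 is 35.5, so CS = ½ · [(75 - 22) + (35.5 - 22)] · 79 = 2626.75.
Change in consumer surplus = 2626.75 - 2500 = 126.75.

126.75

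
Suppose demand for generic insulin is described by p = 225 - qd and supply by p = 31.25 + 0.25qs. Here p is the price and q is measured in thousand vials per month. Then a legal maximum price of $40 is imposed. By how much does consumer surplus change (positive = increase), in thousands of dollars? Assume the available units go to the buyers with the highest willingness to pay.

-6150

Rearranging demand gives qd = 225 - p; rearranging supply gives qs = 4p - 125. In a free market, 225 - p = 4p - 125 gives the equilibrium p* = 70, q* = 155.
Because the ceiling (40) lies below the market-clearing price, it is binding.
At p = 40: qd = 225 - 40 = 185 and qs = 4·40 - 125 = 35.
Consumer surplus without the control is ½ · (225 - 70) · 155 = 12012.5.
With the ceiling, 35 units are sold at 40 (assume they go to the highest-value buyers). The demand price at q = 35 is 190, so CS = ½ · [(225 - 40) + (190 - 40)] · 35 = 5862.5.
Change in consumer surplus = 5862.5 - 12012.5 = -6150.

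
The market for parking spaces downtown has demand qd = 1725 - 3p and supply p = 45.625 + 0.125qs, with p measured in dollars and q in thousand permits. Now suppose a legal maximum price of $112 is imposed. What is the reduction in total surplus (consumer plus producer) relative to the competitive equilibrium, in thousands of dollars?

Rearranging supply gives qs = 8p - 365. Without the control the market clears where 1725 - 3p = 8p - 365, i.e. p* = 190 and q* = 1155.
Since 112 < 190, the ceiling is binding.
At p = 112: qd = 1725 - 3·112 = 1389 and qs = 8·112 - 365 = 531.
Quantity traded falls to 531. At q = 531 the demand price is (1725 - 531)/3 = 398 and the supply price is (365 + 531)/8 = 112.
Deadweight loss = ½ · (398 - 112) · (1155 - 531) = ½ · 286 · 624 = 89232.

89232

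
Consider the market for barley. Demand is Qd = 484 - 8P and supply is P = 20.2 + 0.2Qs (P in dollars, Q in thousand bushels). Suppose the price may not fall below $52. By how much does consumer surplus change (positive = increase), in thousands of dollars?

Rearranging supply gives Qs = 5P - 101. Equilibrium: 484 - 8P = 5P - 101, so 585 = 13P and P* = 45, Q* = 124.
The floor of 52 is above the equilibrium price 45, so it binds.
At P = 52: Qd = 484 - 8·52 = 68 and Qs = 5·52 - 101 = 159.
Consumer surplus without the control is ½ · (60.5 - 45) · 124 = 961.
With the floor, consumers buy 68 units at 52, so CS = ½ · (60.5 - 52) · 68 = 289.
Change in consumer surplus = 289 - 961 = -672.

-672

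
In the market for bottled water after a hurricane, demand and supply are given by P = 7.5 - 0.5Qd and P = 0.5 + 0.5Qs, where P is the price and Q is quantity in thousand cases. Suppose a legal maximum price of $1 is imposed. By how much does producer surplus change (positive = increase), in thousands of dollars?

-12

Rearranging demand gives Qd = 15 - 2P; rearranging supply gives Qs = 2P - 1. Without the control the market clears where 15 - 2P = 2P - 1, i.e. P* = 4 and Q* = 7.
Since 1 < 4, the ceiling is binding.
At P = 1: Qd = 15 - 2·1 = 13 and Qs = 2·1 - 1 = 1.
Producer surplus without the control is ½ · (4 - 0.5) · 7 = 12.25.
With the ceiling, producers sell 1 units at 1, so PS = ½ · (1 - 0.5) · 1 = 0.25.
Change in producer surplus = 0.25 - 12.25 = -12.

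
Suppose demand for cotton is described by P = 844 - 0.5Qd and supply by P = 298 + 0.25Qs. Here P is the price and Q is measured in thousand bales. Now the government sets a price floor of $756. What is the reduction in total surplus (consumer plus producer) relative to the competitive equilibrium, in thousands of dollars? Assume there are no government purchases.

Rearranging demand gives Qd = 1688 - 2P; rearranging supply gives Qs = 4P - 1192. Without the control the market clears where 1688 - 2P = 4P - 1192, i.e. P* = 480 and Q* = 728.
The floor of 756 is above the equilibrium price 480, so it binds.
At P = 756: Qd = 1688 - 2·756 = 176 and Qs = 4·756 - 1192 = 1832.
Quantity traded falls to 176. At Q = 176 the demand price is (1688 - 176)/2 = 756 and the supply price is (1192 + 176)/4 = 342.
Deadweight loss = ½ · (756 - 342) · (728 - 176) = ½ · 414 · 552 = 114264.

114264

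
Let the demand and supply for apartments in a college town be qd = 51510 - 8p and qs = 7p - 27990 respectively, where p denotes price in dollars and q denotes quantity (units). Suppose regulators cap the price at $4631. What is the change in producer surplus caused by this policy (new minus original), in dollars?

-4528126.5

In a free market, 51510 - 8p = 7p - 27990 gives the equilibrium p* = 5300, q* = 9110.
Because the ceiling (4631) lies below the market-clearing price, it is binding.
At p = 4631: qd = 51510 - 8·4631 = 14462 and qs = 7·4631 - 27990 = 4427.
Producer surplus without the control is ½ · (5300 - 27990/7) · 9110 = 41496050/7.
With the ceiling, producers sell 4427 units at 4631, so PS = ½ · (4631 - 27990/7) · 4427 = 19598329/14.
Change in producer surplus = 19598329/14 - 41496050/7 = -4528126.5.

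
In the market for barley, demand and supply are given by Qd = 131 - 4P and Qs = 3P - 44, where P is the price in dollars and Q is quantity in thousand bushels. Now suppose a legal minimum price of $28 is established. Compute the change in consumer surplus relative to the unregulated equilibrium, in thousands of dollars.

-75

Without the control the market clears where 131 - 4P = 3P - 44, i.e. P* = 25 and Q* = 31.
Because the floor (28) lies above the market-clearing price, it is binding.
At P = 28: Qd = 131 - 4·28 = 19 and Qs = 3·28 - 44 = 40.
Consumer surplus without the control is ½ · (32.75 - 25) · 31 = 120.125.
With the floor, consumers buy 19 units at 28, so CS = ½ · (32.75 - 28) · 19 = 45.125.
Change in consumer surplus = 45.125 - 120.125 = -75.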